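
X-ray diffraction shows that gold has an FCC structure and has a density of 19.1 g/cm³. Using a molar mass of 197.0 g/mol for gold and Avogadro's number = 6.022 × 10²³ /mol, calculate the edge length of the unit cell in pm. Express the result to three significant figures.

With Z = 4 atoms per FCC cell, a³ = Z·M/(N_A·ρ) = 4 × 197.0 / (6.022 × 10²³ × 19.10 g/cm³) = 6.851 × 10^-23 cm³.
a = (6.851 × 10^-23)^(1/3) = 4.092 × 10^-8 cm = 409 pm.

409 pm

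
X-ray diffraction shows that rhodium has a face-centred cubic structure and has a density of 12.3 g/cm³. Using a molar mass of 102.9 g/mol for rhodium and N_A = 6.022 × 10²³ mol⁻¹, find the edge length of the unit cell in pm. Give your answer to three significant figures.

With Z = 4 atoms per FCC cell, a³ = Z·M/(N_A·ρ) = 4 × 102.9 / (6.022 × 10²³ × 12.30 g/cm³) = 5.557 × 10^-23 cm³.
a = (5.557 × 10^-23)^(1/3) = 3.816 × 10^-8 cm = 382 pm.

382 pm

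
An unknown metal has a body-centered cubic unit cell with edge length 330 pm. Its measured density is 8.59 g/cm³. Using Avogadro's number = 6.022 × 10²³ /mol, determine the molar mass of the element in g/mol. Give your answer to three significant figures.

A BCC cell has Z = 2 atoms; a = 3.300 × 10^-8 cm.
M = ρ·N_A·a³/Z = 8.59 × 6.022 × 10²³ × 3.594 × 10^-23 / 2 = 92.9 g/mol.

92.9 g/mol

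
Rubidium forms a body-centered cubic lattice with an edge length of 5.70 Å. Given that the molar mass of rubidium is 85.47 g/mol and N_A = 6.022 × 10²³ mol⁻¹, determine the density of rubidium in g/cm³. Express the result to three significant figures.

1.53 g/cm³

A BCC unit cell contains Z = 2 atoms.
Cell volume: a³ = (5.70 Å)³ = (5.700 × 10^-8 cm)³ = 1.852 × 10^-22 cm³.
ρ = Z·M/(N_A·a³) = 2 × 85.47 / (6.022 × 10²³ × 1.852 × 10^-22) = 1.533 g/cm³.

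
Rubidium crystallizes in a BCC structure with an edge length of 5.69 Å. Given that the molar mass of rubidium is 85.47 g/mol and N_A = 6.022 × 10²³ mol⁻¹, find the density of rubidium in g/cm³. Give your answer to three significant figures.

1.54 g/cm³

A BCC unit cell contains Z = 2 atoms.
Cell volume: a³ = (5.69 Å)³ = (5.690 × 10^-8 cm)³ = 1.842 × 10^-22 cm³.
ρ = Z·M/(N_A·a³) = 2 × 85.47 / (6.022 × 10²³ × 1.842 × 10^-22) = 1.541 g/cm³.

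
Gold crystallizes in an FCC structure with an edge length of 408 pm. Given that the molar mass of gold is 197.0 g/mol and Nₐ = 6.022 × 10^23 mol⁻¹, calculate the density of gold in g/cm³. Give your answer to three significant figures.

19.3 g/cm³

An FCC unit cell contains Z = 4 atoms.
Cell volume: a³ = (408 pm)³ = (4.080 × 10^-8 cm)³ = 6.792 × 10^-23 cm³.
ρ = Z·M/(N_A·a³) = 4 × 197.0 / (6.022 × 10²³ × 6.792 × 10^-23) = 19.27 g/cm³.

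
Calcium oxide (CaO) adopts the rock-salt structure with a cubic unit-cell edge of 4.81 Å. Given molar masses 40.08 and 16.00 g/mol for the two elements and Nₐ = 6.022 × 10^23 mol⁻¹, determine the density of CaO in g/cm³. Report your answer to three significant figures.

3.35 g/cm³

The rock-salt structure contains Z = 4 formula units per cell; M(CaO) = 40.08 + 16.00 = 56.08 g/mol.
a³ = (4.810 × 10^-8 cm)³ = 1.113 × 10^-22 cm³.
ρ = 4 × 56.08 / (6.022 × 10²³ × 1.113 × 10^-22) = 3.347 g/cm³.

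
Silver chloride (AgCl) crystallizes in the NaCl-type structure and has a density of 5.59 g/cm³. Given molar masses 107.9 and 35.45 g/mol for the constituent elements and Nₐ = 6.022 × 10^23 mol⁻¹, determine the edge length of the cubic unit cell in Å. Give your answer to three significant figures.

M(AgCl) = 143.35 g/mol; Z = 4 formula units per cell.
a³ = Z·M/(N_A·ρ) = 4 × 143.35 / (6.022 × 10²³ × 5.59) = 1.703 × 10^-22 cm³, so a = 5.543 × 10^-8 cm = 5.54 Å.

5.54 Å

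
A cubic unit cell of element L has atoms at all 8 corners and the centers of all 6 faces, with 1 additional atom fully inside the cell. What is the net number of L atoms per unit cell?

5

Corner atoms are shared by 8 cells (1/8 each), face atoms by 2 (1/2 each), interior atoms are unshared.
Net atoms = 8 × 1/8 + 6 × 1/2 + 1 = 1 + 3 + 1 = 5.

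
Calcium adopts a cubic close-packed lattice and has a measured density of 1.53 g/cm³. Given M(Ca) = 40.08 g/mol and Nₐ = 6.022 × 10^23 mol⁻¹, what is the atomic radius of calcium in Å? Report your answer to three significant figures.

1.97 Å

For an FCC cell (Z = 4), a³ = Z·M/(N_A·ρ) = 4 × 40.08 / (6.022 × 10²³ × 1.530) = 1.740 × 10^-22 cm³, so a = 5.583 × 10^-8 cm = 5.583 Å.
Atoms touch along the face diagonal, so √2·a = 4r, so r = 0.3536 × a = 1.97 Å.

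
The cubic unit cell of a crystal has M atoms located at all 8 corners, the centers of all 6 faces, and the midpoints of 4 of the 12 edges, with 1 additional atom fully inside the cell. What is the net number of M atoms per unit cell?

Corner atoms are shared by 8 cells (1/8 each), face atoms by 2 (1/2 each), edge atoms by 4 (1/4 each), interior atoms are unshared.
Net atoms = 8 × 1/8 + 6 × 1/2 + 4 × 1/4 + 1 = 1 + 3 + 1 + 1 = 6.

6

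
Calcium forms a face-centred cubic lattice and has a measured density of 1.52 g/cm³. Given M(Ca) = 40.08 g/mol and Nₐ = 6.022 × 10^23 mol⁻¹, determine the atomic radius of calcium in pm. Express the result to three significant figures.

198 pm

For an FCC cell (Z = 4), a³ = Z·M/(N_A·ρ) = 4 × 40.08 / (6.022 × 10²³ × 1.520) = 1.751 × 10^-22 cm³, so a = 5.595 × 10^-8 cm = 559.5 pm.
Atoms touch along the face diagonal, so √2·a = 4r, so r = 0.3536 × a = 198 pm.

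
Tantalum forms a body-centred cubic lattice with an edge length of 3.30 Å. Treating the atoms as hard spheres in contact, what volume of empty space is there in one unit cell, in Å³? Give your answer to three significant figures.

In a BCC lattice atoms touch along the body diagonal, so √3·a = 4r, so r = 0.4330a = 1.429 Å.
V_cell = a³ = 35.94 Å³; V_atoms = 2 × (4/3)πr³ = 24.44 Å³.
Empty space = 35.94 − 24.44 = 11.5 Å³.

11.5 Å³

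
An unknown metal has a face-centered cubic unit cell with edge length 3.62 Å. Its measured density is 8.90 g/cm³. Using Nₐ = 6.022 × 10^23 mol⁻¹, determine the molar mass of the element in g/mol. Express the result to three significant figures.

63.6 g/mol

An FCC cell has Z = 4 atoms; a = 3.620 × 10^-8 cm.
M = ρ·N_A·a³/Z = 8.90 × 6.022 × 10²³ × 4.744 × 10^-23 / 4 = 63.6 g/mol.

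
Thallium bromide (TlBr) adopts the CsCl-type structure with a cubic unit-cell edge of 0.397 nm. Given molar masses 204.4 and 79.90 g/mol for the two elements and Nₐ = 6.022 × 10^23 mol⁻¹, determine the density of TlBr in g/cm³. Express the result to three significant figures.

7.55 g/cm³

The CsCl-type structure contains Z = 1 formula unit per cell; M(TlBr) = 204.4 + 79.90 = 284.3 g/mol.
a³ = (3.970 × 10^-8 cm)³ = 6.257 × 10^-23 cm³.
ρ = 1 × 284.3 / (6.022 × 10²³ × 6.257 × 10^-23) = 7.545 g/cm³.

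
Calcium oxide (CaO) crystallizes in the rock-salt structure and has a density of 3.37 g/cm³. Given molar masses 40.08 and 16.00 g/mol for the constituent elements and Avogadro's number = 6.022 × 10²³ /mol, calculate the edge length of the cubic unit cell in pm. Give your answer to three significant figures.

M(CaO) = 56.08 g/mol; Z = 4 formula units per cell.
a³ = Z·M/(N_A·ρ) = 4 × 56.08 / (6.022 × 10²³ × 3.37) = 1.105 × 10^-22 cm³, so a = 4.799 × 10^-8 cm = 480 pm.

480 pm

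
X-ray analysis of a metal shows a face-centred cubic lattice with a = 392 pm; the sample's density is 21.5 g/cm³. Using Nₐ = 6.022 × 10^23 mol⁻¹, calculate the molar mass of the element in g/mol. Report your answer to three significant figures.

195 g/mol

An FCC cell has Z = 4 atoms; a = 3.920 × 10^-8 cm.
M = ρ·N_A·a³/Z = 21.5 × 6.022 × 10²³ × 6.024 × 10^-23 / 4 = 195 g/mol.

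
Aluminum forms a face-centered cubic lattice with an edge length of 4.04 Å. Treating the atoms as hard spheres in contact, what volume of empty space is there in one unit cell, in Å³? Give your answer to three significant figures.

In an FCC lattice atoms touch along the face diagonal, so √2·a = 4r, so r = 0.3536a = 1.428 Å.
V_cell = a³ = 65.94 Å³; V_atoms = 4 × (4/3)πr³ = 48.83 Å³.
Empty space = 65.94 − 48.83 = 17.1 Å³.

17.1 Å³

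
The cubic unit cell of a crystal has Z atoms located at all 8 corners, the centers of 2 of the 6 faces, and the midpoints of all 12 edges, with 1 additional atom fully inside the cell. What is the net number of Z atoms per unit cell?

6

Corner atoms are shared by 8 cells (1/8 each), face atoms by 2 (1/2 each), edge atoms by 4 (1/4 each), interior atoms are unshared.
Net atoms = 8 × 1/8 + 2 × 1/2 + 12 × 1/4 + 1 = 1 + 1 + 3 + 1 = 6.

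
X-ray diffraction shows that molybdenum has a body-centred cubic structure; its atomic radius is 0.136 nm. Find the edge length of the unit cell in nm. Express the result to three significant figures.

0.314 nm

In a BCC lattice, atoms touch along the body diagonal, so √3·a = 4r.
a = 4r/√3 = 4 × 0.136 / 1.7321 = 0.314 nm.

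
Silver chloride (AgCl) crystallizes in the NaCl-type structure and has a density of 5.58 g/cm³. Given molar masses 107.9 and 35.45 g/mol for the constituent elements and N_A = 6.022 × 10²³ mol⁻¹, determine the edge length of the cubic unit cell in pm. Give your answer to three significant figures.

555 pm

M(AgCl) = 143.35 g/mol; Z = 4 formula units per cell.
a³ = Z·M/(N_A·ρ) = 4 × 143.35 / (6.022 × 10²³ × 5.58) = 1.706 × 10^-22 cm³, so a = 5.547 × 10^-8 cm = 555 pm.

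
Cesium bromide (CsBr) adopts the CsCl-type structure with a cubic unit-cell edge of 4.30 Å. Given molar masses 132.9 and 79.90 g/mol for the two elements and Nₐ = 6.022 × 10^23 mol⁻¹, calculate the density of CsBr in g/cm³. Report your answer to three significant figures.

4.44 g/cm³

The CsCl-type structure contains Z = 1 formula unit per cell; M(CsBr) = 132.9 + 79.90 = 212.8 g/mol.
a³ = (4.300 × 10^-8 cm)³ = 7.951 × 10^-23 cm³.
ρ = 1 × 212.8 / (6.022 × 10²³ × 7.951 × 10^-23) = 4.445 g/cm³.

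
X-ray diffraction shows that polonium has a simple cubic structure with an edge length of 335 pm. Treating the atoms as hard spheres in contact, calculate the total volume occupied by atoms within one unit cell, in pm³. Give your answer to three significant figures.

In a simple cubic lattice atoms touch along the cell edge, so a = 2r, so r = 0.5000a = 167.5 pm.
V_atoms = Z × (4/3)πr³ = 1 × (4/3)π × (167.5)³ = 1.97 × 10^7 pm³.

1.97 × 10^7 pm³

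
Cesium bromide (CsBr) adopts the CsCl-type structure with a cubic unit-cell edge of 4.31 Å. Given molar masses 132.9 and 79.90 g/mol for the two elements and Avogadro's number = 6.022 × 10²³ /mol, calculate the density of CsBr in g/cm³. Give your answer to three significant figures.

The CsCl-type structure contains Z = 1 formula unit per cell; M(CsBr) = 132.9 + 79.90 = 212.8 g/mol.
a³ = (4.310 × 10^-8 cm)³ = 8.006 × 10^-23 cm³.
ρ = 1 × 212.8 / (6.022 × 10²³ × 8.006 × 10^-23) = 4.414 g/cm³.

4.41 g/cm³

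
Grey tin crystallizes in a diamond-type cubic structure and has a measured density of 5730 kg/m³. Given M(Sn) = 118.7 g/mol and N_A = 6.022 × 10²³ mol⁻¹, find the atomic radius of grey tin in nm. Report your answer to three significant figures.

0.141 nm

For a diamond cubic cell (Z = 8), a³ = Z·M/(N_A·ρ) = 8 × 118.7 / (6.022 × 10²³ × 5.730) = 2.752 × 10^-22 cm³, so a = 6.505 × 10^-8 cm = 0.6505 nm.
Nearest neighbors lie along the body diagonal with √3·a = 8r, so r = 0.2165 × a = 0.141 nm.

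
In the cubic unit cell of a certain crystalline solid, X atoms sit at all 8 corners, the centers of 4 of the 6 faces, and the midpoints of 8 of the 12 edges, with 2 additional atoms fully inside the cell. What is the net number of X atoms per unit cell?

Corner atoms are shared by 8 cells (1/8 each), face atoms by 2 (1/2 each), edge atoms by 4 (1/4 each), interior atoms are unshared.
Net atoms = 8 × 1/8 + 4 × 1/2 + 8 × 1/4 + 2 = 1 + 2 + 2 + 2 = 7.

7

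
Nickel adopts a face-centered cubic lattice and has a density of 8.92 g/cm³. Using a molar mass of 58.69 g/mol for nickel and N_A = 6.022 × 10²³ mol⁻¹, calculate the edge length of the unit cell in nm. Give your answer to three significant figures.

With Z = 4 atoms per FCC cell, a³ = Z·M/(N_A·ρ) = 4 × 58.69 / (6.022 × 10²³ × 8.920 g/cm³) = 4.370 × 10^-23 cm³.
a = (4.370 × 10^-23)^(1/3) = 3.522 × 10^-8 cm = 0.352 nm.

0.352 nm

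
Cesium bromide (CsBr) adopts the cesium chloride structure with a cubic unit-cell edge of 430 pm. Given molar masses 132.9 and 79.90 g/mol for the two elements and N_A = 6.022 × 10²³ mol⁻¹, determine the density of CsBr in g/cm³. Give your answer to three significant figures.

4.44 g/cm³

The cesium chloride structure contains Z = 1 formula unit per cell; M(CsBr) = 132.9 + 79.90 = 212.8 g/mol.
a³ = (4.300 × 10^-8 cm)³ = 7.951 × 10^-23 cm³.
ρ = 1 × 212.8 / (6.022 × 10²³ × 7.951 × 10^-23) = 4.445 g/cm³.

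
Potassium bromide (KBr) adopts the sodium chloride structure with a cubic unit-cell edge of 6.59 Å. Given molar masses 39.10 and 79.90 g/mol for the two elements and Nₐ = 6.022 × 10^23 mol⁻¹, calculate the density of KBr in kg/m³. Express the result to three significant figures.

2760 kg/m³

The sodium chloride structure contains Z = 4 formula units per cell; M(KBr) = 39.10 + 79.90 = 119.0 g/mol.
a³ = (6.590 × 10^-8 cm)³ = 2.862 × 10^-22 cm³.
ρ = 4 × 119.0 / (6.022 × 10²³ × 2.862 × 10^-22) = 2.762 g/cm³ = 2760 kg/m³.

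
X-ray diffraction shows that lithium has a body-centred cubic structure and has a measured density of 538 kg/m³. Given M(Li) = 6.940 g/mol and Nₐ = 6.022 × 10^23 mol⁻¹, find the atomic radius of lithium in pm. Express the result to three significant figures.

152 pm

For a BCC cell (Z = 2), a³ = Z·M/(N_A·ρ) = 2 × 6.940 / (6.022 × 10²³ × 0.5380) = 4.284 × 10^-23 cm³, so a = 3.499 × 10^-8 cm = 349.9 pm.
Atoms touch along the body diagonal, so √3·a = 4r, so r = 0.4330 × a = 152 pm.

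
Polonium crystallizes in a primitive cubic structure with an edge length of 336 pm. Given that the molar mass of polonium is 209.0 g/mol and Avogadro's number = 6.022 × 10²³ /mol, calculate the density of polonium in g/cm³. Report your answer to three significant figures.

9.15 g/cm³

A simple cubic unit cell contains Z = 1 atom.
Cell volume: a³ = (336 pm)³ = (3.360 × 10^-8 cm)³ = 3.793 × 10^-23 cm³.
ρ = Z·M/(N_A·a³) = 1 × 209.0 / (6.022 × 10²³ × 3.793 × 10^-23) = 9.149 g/cm³.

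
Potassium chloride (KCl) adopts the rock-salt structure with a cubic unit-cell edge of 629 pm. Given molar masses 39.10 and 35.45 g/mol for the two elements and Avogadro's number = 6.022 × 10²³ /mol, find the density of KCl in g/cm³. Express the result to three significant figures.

1.99 g/cm³

The rock-salt structure contains Z = 4 formula units per cell; M(KCl) = 39.10 + 35.45 = 74.55 g/mol.
a³ = (6.290 × 10^-8 cm)³ = 2.489 × 10^-22 cm³.
ρ = 4 × 74.55 / (6.022 × 10²³ × 2.489 × 10^-22) = 1.990 g/cm³.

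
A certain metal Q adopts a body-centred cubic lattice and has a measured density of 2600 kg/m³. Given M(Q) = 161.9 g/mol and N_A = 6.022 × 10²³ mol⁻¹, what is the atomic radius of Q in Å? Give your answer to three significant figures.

2.56 Å

For a BCC cell (Z = 2), a³ = Z·M/(N_A·ρ) = 2 × 161.9 / (6.022 × 10²³ × 2.600) = 2.068 × 10^-22 cm³, so a = 5.914 × 10^-8 cm = 5.914 Å.
Atoms touch along the body diagonal, so √3·a = 4r, so r = 0.4330 × a = 2.56 Å.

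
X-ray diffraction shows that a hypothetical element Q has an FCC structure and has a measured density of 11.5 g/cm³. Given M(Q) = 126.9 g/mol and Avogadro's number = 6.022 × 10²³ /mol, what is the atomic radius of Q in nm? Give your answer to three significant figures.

0.148 nm

For an FCC cell (Z = 4), a³ = Z·M/(N_A·ρ) = 4 × 126.9 / (6.022 × 10²³ × 11.50) = 7.330 × 10^-23 cm³, so a = 4.185 × 10^-8 cm = 0.4185 nm.
Atoms touch along the face diagonal, so √2·a = 4r, so r = 0.3536 × a = 0.148 nm.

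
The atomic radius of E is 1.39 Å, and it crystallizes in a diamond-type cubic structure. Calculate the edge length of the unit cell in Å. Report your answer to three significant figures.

In a diamond cubic lattice, nearest neighbors lie along the body diagonal with √3·a = 8r.
a = 8r/√3 = 8 × 1.39 / 1.7321 = 6.42 Å.

6.42 Å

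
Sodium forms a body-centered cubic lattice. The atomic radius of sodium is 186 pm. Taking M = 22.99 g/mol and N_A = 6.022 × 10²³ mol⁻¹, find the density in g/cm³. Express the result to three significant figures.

In a BCC lattice, atoms touch along the body diagonal, so √3·a = 4r, giving a = 429.5 pm = 4.295 × 10^-8 cm.
With Z = 2, ρ = Z·M/(N_A·a³) = 2 × 22.99 / (6.022 × 10²³ × 7.926 × 10^-23) = 0.9634 g/cm³.

0.963 g/cm³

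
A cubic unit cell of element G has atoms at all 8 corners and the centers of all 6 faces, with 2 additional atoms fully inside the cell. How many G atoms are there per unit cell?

6

Corner atoms are shared by 8 cells (1/8 each), face atoms by 2 (1/2 each), interior atoms are unshared.
Net atoms = 8 × 1/8 + 6 × 1/2 + 2 = 1 + 3 + 2 = 6.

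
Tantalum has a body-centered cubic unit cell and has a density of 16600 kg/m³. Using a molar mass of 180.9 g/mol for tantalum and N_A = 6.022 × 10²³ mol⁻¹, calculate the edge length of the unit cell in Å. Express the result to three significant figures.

With Z = 2 atoms per BCC cell, a³ = Z·M/(N_A·ρ) = 2 × 180.9 / (6.022 × 10²³ × 16.60 g/cm³) = 3.619 × 10^-23 cm³.
a = (3.619 × 10^-23)^(1/3) = 3.308 × 10^-8 cm = 3.31 Å.

3.31 Å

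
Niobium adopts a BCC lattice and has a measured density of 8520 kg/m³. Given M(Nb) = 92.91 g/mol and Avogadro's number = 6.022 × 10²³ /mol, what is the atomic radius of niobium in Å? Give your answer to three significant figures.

1.43 Å

For a BCC cell (Z = 2), a³ = Z·M/(N_A·ρ) = 2 × 92.91 / (6.022 × 10²³ × 8.520) = 3.622 × 10^-23 cm³, so a = 3.309 × 10^-8 cm = 3.309 Å.
Atoms touch along the body diagonal, so √3·a = 4r, so r = 0.4330 × a = 1.43 Å.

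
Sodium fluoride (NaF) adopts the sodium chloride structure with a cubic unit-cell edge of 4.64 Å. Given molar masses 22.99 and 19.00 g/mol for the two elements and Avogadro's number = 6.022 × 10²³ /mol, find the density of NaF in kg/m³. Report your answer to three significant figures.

2790 kg/m³

The sodium chloride structure contains Z = 4 formula units per cell; M(NaF) = 22.99 + 19.00 = 41.99 g/mol.
a³ = (4.640 × 10^-8 cm)³ = 9.990 × 10^-23 cm³.
ρ = 4 × 41.99 / (6.022 × 10²³ × 9.990 × 10^-23) = 2.792 g/cm³ = 2790 kg/m³.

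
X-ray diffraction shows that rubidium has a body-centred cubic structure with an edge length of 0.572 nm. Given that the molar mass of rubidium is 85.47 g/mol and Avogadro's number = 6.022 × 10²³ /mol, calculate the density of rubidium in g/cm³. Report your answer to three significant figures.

A BCC unit cell contains Z = 2 atoms.
Cell volume: a³ = (0.572 nm)³ = (5.720 × 10^-8 cm)³ = 1.871 × 10^-22 cm³.
ρ = Z·M/(N_A·a³) = 2 × 85.47 / (6.022 × 10²³ × 1.871 × 10^-22) = 1.517 g/cm³.

1.52 g/cm³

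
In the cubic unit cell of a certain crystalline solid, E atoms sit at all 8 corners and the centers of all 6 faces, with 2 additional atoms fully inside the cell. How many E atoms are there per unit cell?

6

Corner atoms are shared by 8 cells (1/8 each), face atoms by 2 (1/2 each), interior atoms are unshared.
Net atoms = 8 × 1/8 + 6 × 1/2 + 2 = 1 + 3 + 2 = 6.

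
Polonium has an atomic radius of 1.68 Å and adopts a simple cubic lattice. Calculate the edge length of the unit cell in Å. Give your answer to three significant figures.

In a simple cubic lattice, atoms touch along the cell edge, so a = 2r.
a = 2r = 2 × 1.68 = 3.36 Å.

3.36 Å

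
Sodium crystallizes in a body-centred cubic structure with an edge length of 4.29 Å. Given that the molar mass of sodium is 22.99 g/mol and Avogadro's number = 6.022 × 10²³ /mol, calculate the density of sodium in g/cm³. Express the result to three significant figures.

0.967 g/cm³

A BCC unit cell contains Z = 2 atoms.
Cell volume: a³ = (4.29 Å)³ = (4.290 × 10^-8 cm)³ = 7.895 × 10^-23 cm³.
ρ = Z·M/(N_A·a³) = 2 × 22.99 / (6.022 × 10²³ × 7.895 × 10^-23) = 0.9671 g/cm³.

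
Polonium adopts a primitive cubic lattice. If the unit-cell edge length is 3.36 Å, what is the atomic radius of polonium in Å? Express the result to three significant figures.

1.68 Å

In a simple cubic lattice, atoms touch along the cell edge, so a = 2r.
r = a/2 = 3.36/2 = 1.68 Å.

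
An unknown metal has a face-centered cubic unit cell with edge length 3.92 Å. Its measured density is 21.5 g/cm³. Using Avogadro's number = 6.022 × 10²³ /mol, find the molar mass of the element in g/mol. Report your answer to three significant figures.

195 g/mol

An FCC cell has Z = 4 atoms; a = 3.920 × 10^-8 cm.
M = ρ·N_A·a³/Z = 21.5 × 6.022 × 10²³ × 6.024 × 10^-23 / 4 = 195 g/mol.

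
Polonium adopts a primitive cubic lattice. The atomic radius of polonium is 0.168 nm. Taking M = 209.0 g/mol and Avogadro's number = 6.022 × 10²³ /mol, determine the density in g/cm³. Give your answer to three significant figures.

9.15 g/cm³

In a simple cubic lattice, atoms touch along the cell edge, so a = 2r, giving a = 0.3360 nm = 3.360 × 10^-8 cm.
With Z = 1, ρ = Z·M/(N_A·a³) = 1 × 209.0 / (6.022 × 10²³ × 3.793 × 10^-23) = 9.149 g/cm³.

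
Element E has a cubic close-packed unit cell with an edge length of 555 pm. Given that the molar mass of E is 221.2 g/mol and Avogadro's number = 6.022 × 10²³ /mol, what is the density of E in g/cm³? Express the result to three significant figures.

8.59 g/cm³

An FCC unit cell contains Z = 4 atoms.
Cell volume: a³ = (555 pm)³ = (5.550 × 10^-8 cm)³ = 1.710 × 10^-22 cm³.
ρ = Z·M/(N_A·a³) = 4 × 221.2 / (6.022 × 10²³ × 1.710 × 10^-22) = 8.595 g/cm³.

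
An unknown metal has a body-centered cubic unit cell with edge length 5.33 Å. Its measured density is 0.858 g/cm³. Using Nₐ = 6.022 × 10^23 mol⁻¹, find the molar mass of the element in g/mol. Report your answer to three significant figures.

39.1 g/mol

A BCC cell has Z = 2 atoms; a = 5.330 × 10^-8 cm.
M = ρ·N_A·a³/Z = 0.858 × 6.022 × 10²³ × 1.514 × 10^-22 / 2 = 39.1 g/mol.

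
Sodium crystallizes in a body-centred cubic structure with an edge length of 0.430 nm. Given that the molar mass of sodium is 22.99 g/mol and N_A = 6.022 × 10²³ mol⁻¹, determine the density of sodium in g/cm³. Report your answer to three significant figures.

A BCC unit cell contains Z = 2 atoms.
Cell volume: a³ = (0.430 nm)³ = (4.300 × 10^-8 cm)³ = 7.951 × 10^-23 cm³.
ρ = Z·M/(N_A·a³) = 2 × 22.99 / (6.022 × 10²³ × 7.951 × 10^-23) = 0.9603 g/cm³.

0.960 g/cm³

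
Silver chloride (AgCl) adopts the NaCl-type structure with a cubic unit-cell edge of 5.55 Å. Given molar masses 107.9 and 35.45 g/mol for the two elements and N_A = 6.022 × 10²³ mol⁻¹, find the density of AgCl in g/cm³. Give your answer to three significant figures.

5.57 g/cm³

The NaCl-type structure contains Z = 4 formula units per cell; M(AgCl) = 107.9 + 35.45 = 143.35 g/mol.
a³ = (5.550 × 10^-8 cm)³ = 1.710 × 10^-22 cm³.
ρ = 4 × 143.35 / (6.022 × 10²³ × 1.710 × 10^-22) = 5.570 g/cm³.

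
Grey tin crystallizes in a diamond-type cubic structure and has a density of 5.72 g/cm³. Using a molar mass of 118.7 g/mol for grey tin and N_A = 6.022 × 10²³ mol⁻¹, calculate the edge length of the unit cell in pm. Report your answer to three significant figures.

With Z = 8 atoms per diamond cubic cell, a³ = Z·M/(N_A·ρ) = 8 × 118.7 / (6.022 × 10²³ × 5.720 g/cm³) = 2.757 × 10^-22 cm³.
a = (2.757 × 10^-22)^(1/3) = 6.508 × 10^-8 cm = 651 pm.

651 pm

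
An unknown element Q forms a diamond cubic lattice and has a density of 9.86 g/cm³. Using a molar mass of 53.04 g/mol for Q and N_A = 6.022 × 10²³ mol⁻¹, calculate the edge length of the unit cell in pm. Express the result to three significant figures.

With Z = 8 atoms per diamond cubic cell, a³ = Z·M/(N_A·ρ) = 8 × 53.04 / (6.022 × 10²³ × 9.860 g/cm³) = 7.146 × 10^-23 cm³.
a = (7.146 × 10^-23)^(1/3) = 4.150 × 10^-8 cm = 415 pm.

415 pm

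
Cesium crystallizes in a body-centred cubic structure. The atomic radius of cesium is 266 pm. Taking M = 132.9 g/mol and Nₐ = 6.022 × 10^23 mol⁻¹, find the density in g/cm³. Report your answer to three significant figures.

1.90 g/cm³

In a BCC lattice, atoms touch along the body diagonal, so √3·a = 4r, giving a = 614.3 pm = 6.143 × 10^-8 cm.
With Z = 2, ρ = Z·M/(N_A·a³) = 2 × 132.9 / (6.022 × 10²³ × 2.318 × 10^-22) = 1.904 g/cm³.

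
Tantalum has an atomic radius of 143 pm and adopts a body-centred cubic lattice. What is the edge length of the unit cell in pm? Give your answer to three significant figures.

In a BCC lattice, atoms touch along the body diagonal, so √3·a = 4r.
a = 4r/√3 = 4 × 143 / 1.7321 = 330 pm.

330 pm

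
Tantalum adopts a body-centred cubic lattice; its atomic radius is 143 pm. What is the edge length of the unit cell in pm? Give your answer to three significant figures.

330 pm

In a BCC lattice, atoms touch along the body diagonal, so √3·a = 4r.
a = 4r/√3 = 4 × 143 / 1.7321 = 330 pm.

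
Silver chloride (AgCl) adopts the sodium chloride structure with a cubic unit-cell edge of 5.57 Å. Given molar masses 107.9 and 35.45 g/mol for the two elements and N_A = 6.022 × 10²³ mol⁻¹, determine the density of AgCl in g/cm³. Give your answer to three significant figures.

5.51 g/cm³

The sodium chloride structure contains Z = 4 formula units per cell; M(AgCl) = 107.9 + 35.45 = 143.35 g/mol.
a³ = (5.570 × 10^-8 cm)³ = 1.728 × 10^-22 cm³.
ρ = 4 × 143.35 / (6.022 × 10²³ × 1.728 × 10^-22) = 5.510 g/cm³.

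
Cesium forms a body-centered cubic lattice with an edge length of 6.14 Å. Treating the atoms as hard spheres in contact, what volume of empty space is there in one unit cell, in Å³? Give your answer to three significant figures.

In a BCC lattice atoms touch along the body diagonal, so √3·a = 4r, so r = 0.4330a = 2.659 Å.
V_cell = a³ = 231.5 Å³; V_atoms = 2 × (4/3)πr³ = 157.4 Å³.
Empty space = 231.5 − 157.4 = 74.0 Å³.

74.0 Å³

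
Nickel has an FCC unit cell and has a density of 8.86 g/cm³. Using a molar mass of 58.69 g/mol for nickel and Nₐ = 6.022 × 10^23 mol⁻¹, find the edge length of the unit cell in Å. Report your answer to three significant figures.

With Z = 4 atoms per FCC cell, a³ = Z·M/(N_A·ρ) = 4 × 58.69 / (6.022 × 10²³ × 8.860 g/cm³) = 4.400 × 10^-23 cm³.
a = (4.400 × 10^-23)^(1/3) = 3.530 × 10^-8 cm = 3.53 Å.

3.53 Å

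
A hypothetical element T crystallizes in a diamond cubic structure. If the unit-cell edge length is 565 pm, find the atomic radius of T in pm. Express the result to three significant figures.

In a diamond cubic lattice, nearest neighbors lie along the body diagonal with √3·a = 8r.
r = √3·a/8 = 1.7321 × 565 / 8 = 122 pm.

122 pm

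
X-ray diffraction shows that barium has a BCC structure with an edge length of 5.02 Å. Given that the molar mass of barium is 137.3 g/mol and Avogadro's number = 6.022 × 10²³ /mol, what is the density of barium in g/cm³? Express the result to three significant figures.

3.60 g/cm³

A BCC unit cell contains Z = 2 atoms.
Cell volume: a³ = (5.02 Å)³ = (5.020 × 10^-8 cm)³ = 1.265 × 10^-22 cm³.
ρ = Z·M/(N_A·a³) = 2 × 137.3 / (6.022 × 10²³ × 1.265 × 10^-22) = 3.605 g/cm³.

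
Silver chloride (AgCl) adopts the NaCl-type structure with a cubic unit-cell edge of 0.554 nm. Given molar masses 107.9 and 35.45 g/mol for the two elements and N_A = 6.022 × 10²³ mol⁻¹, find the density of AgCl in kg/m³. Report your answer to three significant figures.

5600 kg/m³

The NaCl-type structure contains Z = 4 formula units per cell; M(AgCl) = 107.9 + 35.45 = 143.35 g/mol.
a³ = (5.540 × 10^-8 cm)³ = 1.700 × 10^-22 cm³.
ρ = 4 × 143.35 / (6.022 × 10²³ × 1.700 × 10^-22) = 5.600 g/cm³ = 5600 kg/m³.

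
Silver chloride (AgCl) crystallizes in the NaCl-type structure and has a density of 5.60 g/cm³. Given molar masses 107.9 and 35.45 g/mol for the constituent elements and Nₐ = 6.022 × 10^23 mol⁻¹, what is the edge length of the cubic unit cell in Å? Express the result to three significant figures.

M(AgCl) = 143.35 g/mol; Z = 4 formula units per cell.
a³ = Z·M/(N_A·ρ) = 4 × 143.35 / (6.022 × 10²³ × 5.60) = 1.700 × 10^-22 cm³, so a = 5.540 × 10^-8 cm = 5.54 Å.

5.54 Å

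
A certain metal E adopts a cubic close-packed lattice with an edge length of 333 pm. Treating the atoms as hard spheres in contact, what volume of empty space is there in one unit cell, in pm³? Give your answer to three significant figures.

In an FCC lattice atoms touch along the face diagonal, so √2·a = 4r, so r = 0.3536a = 117.7 pm.
V_cell = a³ = 3.693 × 10^7 pm³; V_atoms = 4 × (4/3)πr³ = 2.734 × 10^7 pm³.
Empty space = 3.693 × 10^7 − 2.734 × 10^7 = 9.58 × 10^6 pm³.

9.58 × 10^6 pm³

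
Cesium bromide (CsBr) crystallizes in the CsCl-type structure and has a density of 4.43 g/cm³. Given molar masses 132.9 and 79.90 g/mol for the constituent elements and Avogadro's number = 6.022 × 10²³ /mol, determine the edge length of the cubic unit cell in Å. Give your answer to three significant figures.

M(CsBr) = 212.8 g/mol; Z = 1 formula unit per cell.
a³ = Z·M/(N_A·ρ) = 1 × 212.8 / (6.022 × 10²³ × 4.43) = 7.977 × 10^-23 cm³, so a = 4.305 × 10^-8 cm = 4.30 Å.

4.30 Å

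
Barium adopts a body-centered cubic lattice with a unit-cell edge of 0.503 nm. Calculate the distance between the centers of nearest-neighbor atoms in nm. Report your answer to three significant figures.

0.436 nm

In a BCC structure, atoms touch along the body diagonal, so √3·a = 4r; the nearest-neighbor distance equals 2r = 0.8660·a.
d = 0.8660 × 0.503 = 0.436 nm.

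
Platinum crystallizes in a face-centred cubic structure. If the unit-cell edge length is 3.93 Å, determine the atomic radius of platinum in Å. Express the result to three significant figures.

1.39 Å

In an FCC lattice, atoms touch along the face diagonal, so √2·a = 4r.
r = √2·a/4 = 1.4142 × 3.93 / 4 = 1.39 Å.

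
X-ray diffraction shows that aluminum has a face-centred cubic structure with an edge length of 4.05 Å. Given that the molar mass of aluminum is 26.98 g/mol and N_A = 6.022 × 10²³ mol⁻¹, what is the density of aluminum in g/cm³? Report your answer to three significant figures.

2.70 g/cm³

An FCC unit cell contains Z = 4 atoms.
Cell volume: a³ = (4.05 Å)³ = (4.050 × 10^-8 cm)³ = 6.643 × 10^-23 cm³.
ρ = Z·M/(N_A·a³) = 4 × 26.98 / (6.022 × 10²³ × 6.643 × 10^-23) = 2.698 g/cm³.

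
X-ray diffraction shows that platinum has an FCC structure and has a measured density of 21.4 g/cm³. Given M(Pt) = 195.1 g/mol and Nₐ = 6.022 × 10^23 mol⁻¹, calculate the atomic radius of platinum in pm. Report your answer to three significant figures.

For an FCC cell (Z = 4), a³ = Z·M/(N_A·ρ) = 4 × 195.1 / (6.022 × 10²³ × 21.40) = 6.056 × 10^-23 cm³, so a = 3.927 × 10^-8 cm = 392.7 pm.
Atoms touch along the face diagonal, so √2·a = 4r, so r = 0.3536 × a = 139 pm.

139 pm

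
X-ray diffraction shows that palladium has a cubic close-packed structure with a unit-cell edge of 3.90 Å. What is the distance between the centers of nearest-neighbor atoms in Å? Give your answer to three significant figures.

2.76 Å

In an FCC structure, atoms touch along the face diagonal, so √2·a = 4r; the nearest-neighbor distance equals 2r = 0.7071·a.
d = 0.7071 × 3.90 = 2.76 Å.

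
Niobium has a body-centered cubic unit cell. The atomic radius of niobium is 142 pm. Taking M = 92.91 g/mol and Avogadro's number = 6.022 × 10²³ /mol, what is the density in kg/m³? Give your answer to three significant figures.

8750 kg/m³

In a BCC lattice, atoms touch along the body diagonal, so √3·a = 4r, giving a = 327.9 pm = 3.279 × 10^-8 cm.
With Z = 2, ρ = Z·M/(N_A·a³) = 2 × 92.91 / (6.022 × 10²³ × 3.527 × 10^-23) = 8.750 g/cm³ = 8750 kg/m³.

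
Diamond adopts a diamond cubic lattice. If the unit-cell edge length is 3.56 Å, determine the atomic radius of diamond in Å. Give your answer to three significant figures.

0.771 Å

In a diamond cubic lattice, nearest neighbors lie along the body diagonal with √3·a = 8r.
r = √3·a/8 = 1.7321 × 3.56 / 8 = 0.771 Å.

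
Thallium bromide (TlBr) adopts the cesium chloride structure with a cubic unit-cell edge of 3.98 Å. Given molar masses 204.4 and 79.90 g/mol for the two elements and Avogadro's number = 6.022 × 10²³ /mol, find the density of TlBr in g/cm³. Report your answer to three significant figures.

The cesium chloride structure contains Z = 1 formula unit per cell; M(TlBr) = 204.4 + 79.90 = 284.3 g/mol.
a³ = (3.980 × 10^-8 cm)³ = 6.304 × 10^-23 cm³.
ρ = 1 × 284.3 / (6.022 × 10²³ × 6.304 × 10^-23) = 7.488 g/cm³.

7.49 g/cm³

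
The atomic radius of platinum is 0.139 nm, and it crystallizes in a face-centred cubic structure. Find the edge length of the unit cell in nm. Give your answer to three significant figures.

0.393 nm

In an FCC lattice, atoms touch along the face diagonal, so √2·a = 4r.
a = 4r/√2 = 4 × 0.139 / 1.4142 = 0.393 nm.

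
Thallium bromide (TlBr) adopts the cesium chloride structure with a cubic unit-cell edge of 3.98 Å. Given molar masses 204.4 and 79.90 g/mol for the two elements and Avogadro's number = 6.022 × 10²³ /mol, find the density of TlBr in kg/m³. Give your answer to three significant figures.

7490 kg/m³

The cesium chloride structure contains Z = 1 formula unit per cell; M(TlBr) = 204.4 + 79.90 = 284.3 g/mol.
a³ = (3.980 × 10^-8 cm)³ = 6.304 × 10^-23 cm³.
ρ = 1 × 284.3 / (6.022 × 10²³ × 6.304 × 10^-23) = 7.488 g/cm³ = 7490 kg/m³.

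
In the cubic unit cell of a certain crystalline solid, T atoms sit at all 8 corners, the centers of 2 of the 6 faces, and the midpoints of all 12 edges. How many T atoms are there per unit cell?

Corner atoms are shared by 8 cells (1/8 each), face atoms by 2 (1/2 each), edge atoms by 4 (1/4 each).
Net atoms = 8 × 1/8 + 2 × 1/2 + 12 × 1/4 = 1 + 1 + 3 = 5.

5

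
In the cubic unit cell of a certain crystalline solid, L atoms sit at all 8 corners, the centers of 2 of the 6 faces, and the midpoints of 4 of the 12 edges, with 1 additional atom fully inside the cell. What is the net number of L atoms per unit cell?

4

Corner atoms are shared by 8 cells (1/8 each), face atoms by 2 (1/2 each), edge atoms by 4 (1/4 each), interior atoms are unshared.
Net atoms = 8 × 1/8 + 2 × 1/2 + 4 × 1/4 + 1 = 1 + 1 + 1 + 1 = 4.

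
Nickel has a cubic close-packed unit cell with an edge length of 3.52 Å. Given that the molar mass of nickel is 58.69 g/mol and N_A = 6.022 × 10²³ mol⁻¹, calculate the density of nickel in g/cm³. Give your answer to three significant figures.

An FCC unit cell contains Z = 4 atoms.
Cell volume: a³ = (3.52 Å)³ = (3.520 × 10^-8 cm)³ = 4.361 × 10^-23 cm³.
ρ = Z·M/(N_A·a³) = 4 × 58.69 / (6.022 × 10²³ × 4.361 × 10^-23) = 8.938 g/cm³.

8.94 g/cm³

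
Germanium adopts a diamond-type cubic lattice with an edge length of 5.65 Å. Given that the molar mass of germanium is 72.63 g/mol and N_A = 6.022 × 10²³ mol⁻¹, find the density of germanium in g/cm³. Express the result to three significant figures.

5.35 g/cm³

A diamond cubic unit cell contains Z = 8 atoms.
Cell volume: a³ = (5.65 Å)³ = (5.650 × 10^-8 cm)³ = 1.804 × 10^-22 cm³.
ρ = Z·M/(N_A·a³) = 8 × 72.63 / (6.022 × 10²³ × 1.804 × 10^-22) = 5.350 g/cm³.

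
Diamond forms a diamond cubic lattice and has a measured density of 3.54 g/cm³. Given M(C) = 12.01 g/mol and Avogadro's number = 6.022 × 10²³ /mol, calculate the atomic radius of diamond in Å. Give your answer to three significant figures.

For a diamond cubic cell (Z = 8), a³ = Z·M/(N_A·ρ) = 8 × 12.01 / (6.022 × 10²³ × 3.540) = 4.507 × 10^-23 cm³, so a = 3.559 × 10^-8 cm = 3.559 Å.
Nearest neighbors lie along the body diagonal with √3·a = 8r, so r = 0.2165 × a = 0.770 Å.

0.770 Å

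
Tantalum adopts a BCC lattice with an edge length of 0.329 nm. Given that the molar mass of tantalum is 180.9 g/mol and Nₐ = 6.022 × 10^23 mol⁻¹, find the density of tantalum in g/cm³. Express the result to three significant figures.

A BCC unit cell contains Z = 2 atoms.
Cell volume: a³ = (0.329 nm)³ = (3.290 × 10^-8 cm)³ = 3.561 × 10^-23 cm³.
ρ = Z·M/(N_A·a³) = 2 × 180.9 / (6.022 × 10²³ × 3.561 × 10^-23) = 16.87 g/cm³.

16.9 g/cm³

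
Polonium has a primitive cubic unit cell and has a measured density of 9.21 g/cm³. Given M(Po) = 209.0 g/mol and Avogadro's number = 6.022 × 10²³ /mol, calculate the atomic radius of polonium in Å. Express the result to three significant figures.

1.68 Å

For a simple cubic cell (Z = 1), a³ = Z·M/(N_A·ρ) = 1 × 209.0 / (6.022 × 10²³ × 9.210) = 3.768 × 10^-23 cm³, so a = 3.353 × 10^-8 cm = 3.353 Å.
Atoms touch along the cell edge, so a = 2r, so r = 0.5000 × a = 1.68 Å.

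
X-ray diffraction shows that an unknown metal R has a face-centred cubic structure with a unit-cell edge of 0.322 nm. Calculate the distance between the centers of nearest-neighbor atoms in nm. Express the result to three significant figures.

In an FCC structure, atoms touch along the face diagonal, so √2·a = 4r; the nearest-neighbor distance equals 2r = 0.7071·a.
d = 0.7071 × 0.322 = 0.228 nm.

0.228 nm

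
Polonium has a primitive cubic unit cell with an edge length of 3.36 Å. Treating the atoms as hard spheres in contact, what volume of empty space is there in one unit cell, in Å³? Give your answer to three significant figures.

In a simple cubic lattice atoms touch along the cell edge, so a = 2r, so r = 0.5000a = 1.680 Å.
V_cell = a³ = 37.93 Å³; V_atoms = 1 × (4/3)πr³ = 19.86 Å³.
Empty space = 37.93 − 19.86 = 18.1 Å³.

18.1 Å³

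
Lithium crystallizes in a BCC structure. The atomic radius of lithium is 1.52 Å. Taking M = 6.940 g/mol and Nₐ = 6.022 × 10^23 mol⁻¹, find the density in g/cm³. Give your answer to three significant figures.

0.533 g/cm³

In a BCC lattice, atoms touch along the body diagonal, so √3·a = 4r, giving a = 3.510 Å = 3.510 × 10^-8 cm.
With Z = 2, ρ = Z·M/(N_A·a³) = 2 × 6.940 / (6.022 × 10²³ × 4.325 × 10^-23) = 0.5329 g/cm³.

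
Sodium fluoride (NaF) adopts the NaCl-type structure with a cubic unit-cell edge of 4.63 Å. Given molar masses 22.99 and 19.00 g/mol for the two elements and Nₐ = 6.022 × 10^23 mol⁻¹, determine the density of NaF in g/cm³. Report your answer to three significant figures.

The NaCl-type structure contains Z = 4 formula units per cell; M(NaF) = 22.99 + 19.00 = 41.99 g/mol.
a³ = (4.630 × 10^-8 cm)³ = 9.925 × 10^-23 cm³.
ρ = 4 × 41.99 / (6.022 × 10²³ × 9.925 × 10^-23) = 2.810 g/cm³.

2.81 g/cm³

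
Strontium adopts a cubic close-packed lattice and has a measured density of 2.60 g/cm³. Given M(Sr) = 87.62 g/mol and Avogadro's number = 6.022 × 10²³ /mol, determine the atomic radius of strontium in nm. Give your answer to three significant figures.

For an FCC cell (Z = 4), a³ = Z·M/(N_A·ρ) = 4 × 87.62 / (6.022 × 10²³ × 2.600) = 2.238 × 10^-22 cm³, so a = 6.072 × 10^-8 cm = 0.6072 nm.
Atoms touch along the face diagonal, so √2·a = 4r, so r = 0.3536 × a = 0.215 nm.

0.215 nm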